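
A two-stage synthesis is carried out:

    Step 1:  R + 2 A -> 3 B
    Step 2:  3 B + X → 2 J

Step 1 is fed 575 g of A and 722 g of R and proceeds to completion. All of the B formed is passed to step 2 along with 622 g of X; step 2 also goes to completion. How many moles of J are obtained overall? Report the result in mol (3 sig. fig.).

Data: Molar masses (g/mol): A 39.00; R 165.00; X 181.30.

Step 1:
n(A) = 575.0 / 39.00 = 14.74 mol
n(R) = 722.0 / 165.00 = 4.376 mol
n/ν for A = 14.74/2 = 7.370
n/ν for R = 4.376/1 = 4.376
Smallest n/ν is R → limiting reagent.
n(B) produced = (3/1) × 4.376 = 13.13 mol
Step 2:
n(B) available = 13.13 mol
n(X) = 622.0 / 181.30 = 3.431 mol
n/ν for B = 13.13/3 = 4.377
n/ν for X = 3.431/1 = 3.431
Smallest n/ν is X → limiting reagent.
n(J) = (2/1) × 3.431 = 6.862 mol

6.86 mol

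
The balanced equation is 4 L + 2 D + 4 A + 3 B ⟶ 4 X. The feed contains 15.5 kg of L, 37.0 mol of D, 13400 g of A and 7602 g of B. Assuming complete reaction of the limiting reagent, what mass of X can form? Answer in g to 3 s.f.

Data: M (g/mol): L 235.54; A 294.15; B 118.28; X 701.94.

n(L) = 15.50×1000 / 235.54 = 65.81 mol
n(D) = 37.00 mol
n(A) = 13400 / 294.15 = 45.55 mol
n(B) = 7602 / 118.28 = 64.27 mol
n/ν → L: 16.45, D: 18.50, A: 11.39, B: 21.42; A is limiting.
n(X) = (4/4) × 45.55 = 45.55 mol
mass = 45.55 × 701.94 = 31970 g

32000 g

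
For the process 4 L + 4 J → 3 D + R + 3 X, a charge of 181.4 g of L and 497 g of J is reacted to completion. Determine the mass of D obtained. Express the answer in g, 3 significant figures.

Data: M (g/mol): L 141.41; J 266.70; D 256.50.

247 g

n(L) = 181.4 / 141.41 = 1.283 mol
n(J) = 497.0 / 266.70 = 1.864 mol
n/ν for L = 1.283/4 = 0.3208
n/ν for J = 1.864/4 = 0.4660
Smallest n/ν is L → limiting reagent.
n(D) = (3/4) × 1.283 = 0.9623 mol
mass = 0.9623 × 256.50 = 246.8 g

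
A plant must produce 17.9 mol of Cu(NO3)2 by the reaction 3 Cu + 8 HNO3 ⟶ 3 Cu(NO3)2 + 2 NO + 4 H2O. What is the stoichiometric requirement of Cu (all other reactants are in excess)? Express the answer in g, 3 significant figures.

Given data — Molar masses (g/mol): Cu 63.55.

n(Cu(NO3)2) = 17.90 mol
n(Cu) = (3/3) × 17.90 = 17.90 mol
mass = 17.90 × 63.55 = 1138 g

1140 g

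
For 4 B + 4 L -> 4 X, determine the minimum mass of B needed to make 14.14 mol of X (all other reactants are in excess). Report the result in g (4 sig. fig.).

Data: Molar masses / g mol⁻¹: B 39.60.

n(X) = 14.14 mol
n(B) = (4/4) × 14.14 = 14.14 mol
mass = 14.14 × 39.60 = 559.9 g

559.9 g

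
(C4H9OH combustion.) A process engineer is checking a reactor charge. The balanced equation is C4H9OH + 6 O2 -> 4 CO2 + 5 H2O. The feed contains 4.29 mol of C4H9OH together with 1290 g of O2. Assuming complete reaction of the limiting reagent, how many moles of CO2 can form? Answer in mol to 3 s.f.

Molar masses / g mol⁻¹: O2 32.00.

17.2 mol

n(C4H9OH) = 4.290 mol
n(O2) = 1290 / 32.00 = 40.31 mol
n/ν for C4H9OH = 4.290/1 = 4.290
n/ν for O2 = 40.31/6 = 6.718
Smallest n/ν is C4H9OH → limiting reagent.
n(CO2) = (4/1) × 4.290 = 17.16 mol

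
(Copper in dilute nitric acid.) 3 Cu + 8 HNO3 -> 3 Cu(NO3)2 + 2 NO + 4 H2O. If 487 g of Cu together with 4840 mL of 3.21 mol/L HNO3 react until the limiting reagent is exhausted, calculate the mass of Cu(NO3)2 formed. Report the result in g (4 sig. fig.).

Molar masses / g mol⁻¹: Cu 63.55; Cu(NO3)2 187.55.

1093 g

n(Cu) = 487.0 / 63.55 = 7.663 mol
n(HNO3) = 3.21 × 4840/1000 = 15.54 mol
n/ν → Cu: 2.554, HNO3: 1.943; HNO3 is limiting.
n(Cu(NO3)2) = (3/8) × 15.54 = 5.828 mol
mass = 5.828 × 187.55 = 1093 g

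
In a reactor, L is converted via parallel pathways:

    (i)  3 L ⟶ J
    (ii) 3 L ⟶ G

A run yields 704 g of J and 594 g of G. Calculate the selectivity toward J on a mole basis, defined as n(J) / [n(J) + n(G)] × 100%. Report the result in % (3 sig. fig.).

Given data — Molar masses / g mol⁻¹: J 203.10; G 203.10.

54.2 %

n(J) = 704 / 203.10 = 3.466 mol
n(G) = 594 / 203.10 = 2.925 mol
selectivity = 3.466/(3.466+2.925) × 100 = 54.23 %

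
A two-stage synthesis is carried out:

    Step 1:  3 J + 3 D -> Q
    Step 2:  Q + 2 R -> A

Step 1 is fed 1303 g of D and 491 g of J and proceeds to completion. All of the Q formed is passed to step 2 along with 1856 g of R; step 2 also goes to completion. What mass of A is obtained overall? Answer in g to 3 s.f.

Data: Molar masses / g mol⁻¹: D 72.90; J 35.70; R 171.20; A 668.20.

Step 1:
n(D) = 1303 / 72.90 = 17.87 mol
n(J) = 491.0 / 35.70 = 13.75 mol
n/ν → D: 5.957, J: 4.583; J is limiting.
n(Q) produced = (1/3) × 13.75 = 4.583 mol
Step 2:
n(Q) available = 4.583 mol
n(R) = 1856 / 171.20 = 10.84 mol
n/ν → Q: 4.583, R: 5.420; Q is limiting.
n(A) = (1/1) × 4.583 = 4.583 mol
mass = 4.583 × 668.20 = 3062 g

3060 g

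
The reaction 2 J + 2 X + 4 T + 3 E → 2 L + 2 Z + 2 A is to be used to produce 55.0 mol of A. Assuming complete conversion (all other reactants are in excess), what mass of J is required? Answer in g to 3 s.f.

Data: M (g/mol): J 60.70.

n(A) = 55.00 mol
n(J) = (2/2) × 55.00 = 55.00 mol
mass = 55.00 × 60.70 = 3339 g

3340 g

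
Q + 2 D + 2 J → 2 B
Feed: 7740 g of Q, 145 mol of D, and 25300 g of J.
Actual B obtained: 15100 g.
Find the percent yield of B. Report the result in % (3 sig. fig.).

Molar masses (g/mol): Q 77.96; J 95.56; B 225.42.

n(Q) = 7740 / 77.96 = 99.28 mol
n(D) = 145.0 mol
n(J) = 25300 / 95.56 = 264.8 mol
n/ν for Q = 99.28/1 = 99.28
n/ν for D = 145.0/2 = 72.50
n/ν for J = 264.8/2 = 132.4
Smallest n/ν is D → limiting reagent.
theoretical n(B) = (2/2) × 145.0 = 145.0 mol → 32690 g
% yield = 15100 / 32690 × 100 = 46.19 %

46.2 %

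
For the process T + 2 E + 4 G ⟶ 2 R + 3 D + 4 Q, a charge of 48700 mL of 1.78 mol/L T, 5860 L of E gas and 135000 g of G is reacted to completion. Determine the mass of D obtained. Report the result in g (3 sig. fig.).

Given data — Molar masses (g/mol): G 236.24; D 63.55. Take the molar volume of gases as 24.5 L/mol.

16500 g

n(T) = 1.78 × 48700/1000 = 86.69 mol
n(E) = 5860 / 24.5 = 239.2 mol
n(G) = 135000 / 236.24 = 571.5 mol
n/ν → T: 86.69, E: 119.6, G: 142.9; T is limiting.
n(D) = (3/1) × 86.69 = 260.1 mol
mass = 260.1 × 63.55 = 16530 g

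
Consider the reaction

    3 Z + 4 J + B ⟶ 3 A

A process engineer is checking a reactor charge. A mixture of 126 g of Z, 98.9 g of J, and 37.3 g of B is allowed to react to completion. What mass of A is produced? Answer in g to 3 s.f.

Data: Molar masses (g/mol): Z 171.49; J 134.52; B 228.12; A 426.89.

209 g

n(Z) = 126.0 / 171.49 = 0.7347 mol
n(J) = 98.90 / 134.52 = 0.7352 mol
n(B) = 37.30 / 228.12 = 0.1635 mol
n/ν → Z: 0.2449, J: 0.1838, B: 0.1635; B is limiting.
n(A) = (3/1) × 0.1635 = 0.4905 mol
mass = 0.4905 × 426.89 = 209.4 g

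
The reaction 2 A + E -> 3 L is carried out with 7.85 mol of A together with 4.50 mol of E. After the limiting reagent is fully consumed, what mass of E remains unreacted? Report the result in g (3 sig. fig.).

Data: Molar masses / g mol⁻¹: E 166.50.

95.7 g

n(A) = 7.850 mol
n(E) = 4.500 mol
n/ν → A: 3.925, E: 4.500; A is limiting.
E consumed = (1/2) × 7.850 = 3.925 mol
E remaining = 4.500 − 3.925 = 0.5750 mol
mass = 0.5750 × 166.50 = 95.74 g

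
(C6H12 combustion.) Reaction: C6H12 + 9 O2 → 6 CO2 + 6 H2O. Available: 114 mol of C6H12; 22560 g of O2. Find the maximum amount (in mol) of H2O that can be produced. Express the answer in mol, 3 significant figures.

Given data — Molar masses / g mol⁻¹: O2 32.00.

n(C6H12) = 114.0 mol
n(O2) = 22560 / 32.00 = 705.0 mol
n/ν for C6H12 = 114.0/1 = 114.0
n/ν for O2 = 705.0/9 = 78.33
Smallest n/ν is O2 → limiting reagent.
n(H2O) = (6/9) × 705.0 = 470.0 mol

470 mol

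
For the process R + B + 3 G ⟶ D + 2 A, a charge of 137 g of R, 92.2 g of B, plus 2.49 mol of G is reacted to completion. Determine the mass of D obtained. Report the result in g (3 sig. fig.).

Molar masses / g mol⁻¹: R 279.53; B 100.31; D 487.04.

n(R) = 137.0 / 279.53 = 0.4901 mol
n(B) = 92.20 / 100.31 = 0.9192 mol
n(G) = 2.490 mol
n/ν → R: 0.4901, B: 0.9192, G: 0.8300; R is limiting.
n(D) = (1/1) × 0.4901 = 0.4901 mol
mass = 0.4901 × 487.04 = 238.7 g

239 g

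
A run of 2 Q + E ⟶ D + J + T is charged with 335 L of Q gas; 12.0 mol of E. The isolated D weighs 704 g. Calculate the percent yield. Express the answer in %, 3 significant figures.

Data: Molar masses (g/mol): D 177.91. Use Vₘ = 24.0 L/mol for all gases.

n(Q) = 335.0 / 24.0 = 13.96 mol
n(E) = 12.00 mol
n/ν for Q = 13.96/2 = 6.980
n/ν for E = 12.00/1 = 12.00
Smallest n/ν is Q → limiting reagent.
theoretical n(D) = (1/2) × 13.96 = 6.980 mol → 1242 g
% yield = 704 / 1242 × 100 = 56.68 %

56.7 %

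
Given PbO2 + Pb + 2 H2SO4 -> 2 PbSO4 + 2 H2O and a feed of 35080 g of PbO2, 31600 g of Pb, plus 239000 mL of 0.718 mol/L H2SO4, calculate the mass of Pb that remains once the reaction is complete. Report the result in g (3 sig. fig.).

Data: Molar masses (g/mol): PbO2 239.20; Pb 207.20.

n(PbO2) = 35080 / 239.20 = 146.7 mol
n(Pb) = 31600 / 207.20 = 152.5 mol
n(H2SO4) = 0.718 × 239000/1000 = 171.6 mol
n/ν for PbO2 = 146.7/1 = 146.7
n/ν for Pb = 152.5/1 = 152.5
n/ν for H2SO4 = 171.6/2 = 85.80
Smallest n/ν is H2SO4 → limiting reagent.
Pb consumed = (1/2) × 171.6 = 85.80 mol
Pb remaining = 152.5 − 85.80 = 66.70 mol
mass = 66.70 × 207.20 = 13820 g

13800 g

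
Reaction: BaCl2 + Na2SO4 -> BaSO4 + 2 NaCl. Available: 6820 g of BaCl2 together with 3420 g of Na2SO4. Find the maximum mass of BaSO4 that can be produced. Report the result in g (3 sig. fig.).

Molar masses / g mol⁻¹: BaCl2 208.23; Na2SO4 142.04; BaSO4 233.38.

5620 g

n(BaCl2) = 6820 / 208.23 = 32.75 mol
n(Na2SO4) = 3420 / 142.04 = 24.08 mol
n/ν for BaCl2 = 32.75/1 = 32.75
n/ν for Na2SO4 = 24.08/1 = 24.08
Smallest n/ν is Na2SO4 → limiting reagent.
n(BaSO4) = (1/1) × 24.08 = 24.08 mol
mass = 24.08 × 233.38 = 5620 g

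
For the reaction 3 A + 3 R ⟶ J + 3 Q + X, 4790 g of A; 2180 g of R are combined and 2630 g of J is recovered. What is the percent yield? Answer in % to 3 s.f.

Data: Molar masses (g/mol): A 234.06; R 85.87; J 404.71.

95.3 %

n(A) = 4790 / 234.06 = 20.46 mol
n(R) = 2180 / 85.87 = 25.39 mol
n/ν → A: 6.820, R: 8.463; A is limiting.
theoretical n(J) = (1/3) × 20.46 = 6.820 mol → 2760 g
% yield = 2630 / 2760 × 100 = 95.29 %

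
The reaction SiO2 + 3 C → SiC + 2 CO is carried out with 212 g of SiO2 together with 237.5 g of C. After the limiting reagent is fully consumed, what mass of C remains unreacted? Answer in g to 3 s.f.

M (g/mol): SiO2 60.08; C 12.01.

n(SiO2) = 212.0 / 60.08 = 3.529 mol
n(C) = 237.5 / 12.01 = 19.78 mol
n/ν → SiO2: 3.529, C: 6.593; SiO2 is limiting.
C consumed = (3/1) × 3.529 = 10.59 mol
C remaining = 19.78 − 10.59 = 9.190 mol
mass = 9.190 × 12.01 = 110.4 g

110 g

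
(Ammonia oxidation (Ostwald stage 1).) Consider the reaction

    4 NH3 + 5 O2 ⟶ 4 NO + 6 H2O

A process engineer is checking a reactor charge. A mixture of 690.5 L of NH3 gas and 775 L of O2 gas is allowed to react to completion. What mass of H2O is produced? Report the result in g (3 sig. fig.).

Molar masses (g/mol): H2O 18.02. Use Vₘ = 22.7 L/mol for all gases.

n(NH3) = 690.5 / 22.7 = 30.42 mol
n(O2) = 775.0 / 22.7 = 34.14 mol
n/ν → NH3: 7.605, O2: 6.828; O2 is limiting.
n(H2O) = (6/5) × 34.14 = 40.97 mol
mass = 40.97 × 18.02 = 738.3 g

738 g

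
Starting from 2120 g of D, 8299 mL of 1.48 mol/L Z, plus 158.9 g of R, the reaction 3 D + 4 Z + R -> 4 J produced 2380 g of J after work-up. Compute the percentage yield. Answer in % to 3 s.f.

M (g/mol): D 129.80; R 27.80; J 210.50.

n(D) = 2120 / 129.80 = 16.33 mol
n(Z) = 1.48 × 8299/1000 = 12.28 mol
n(R) = 158.9 / 27.80 = 5.716 mol
n/ν for D = 16.33/3 = 5.443
n/ν for Z = 12.28/4 = 3.070
n/ν for R = 5.716/1 = 5.716
Smallest n/ν is Z → limiting reagent.
theoretical n(J) = (4/4) × 12.28 = 12.28 mol → 2585 g
% yield = 2380 / 2585 × 100 = 92.07 %

92.1 %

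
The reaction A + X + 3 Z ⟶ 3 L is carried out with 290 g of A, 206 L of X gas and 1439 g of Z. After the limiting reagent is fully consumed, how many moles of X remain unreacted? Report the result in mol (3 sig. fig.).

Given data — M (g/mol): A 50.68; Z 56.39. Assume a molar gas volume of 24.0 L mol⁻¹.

2.86 mol

n(A) = 290.0 / 50.68 = 5.722 mol
n(X) = 206.0 / 24.0 = 8.583 mol
n(Z) = 1439 / 56.39 = 25.52 mol
n/ν for A = 5.722/1 = 5.722
n/ν for X = 8.583/1 = 8.583
n/ν for Z = 25.52/3 = 8.507
Smallest n/ν is A → limiting reagent.
X consumed = (1/1) × 5.722 = 5.722 mol
X remaining = 8.583 − 5.722 = 2.861 mol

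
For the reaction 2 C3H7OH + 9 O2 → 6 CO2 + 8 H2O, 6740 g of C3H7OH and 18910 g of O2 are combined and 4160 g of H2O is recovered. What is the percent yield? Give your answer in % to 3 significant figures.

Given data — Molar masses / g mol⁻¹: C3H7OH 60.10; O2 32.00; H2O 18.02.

n(C3H7OH) = 6740 / 60.10 = 112.1 mol
n(O2) = 18910 / 32.00 = 590.9 mol
n/ν for C3H7OH = 112.1/2 = 56.05
n/ν for O2 = 590.9/9 = 65.66
Smallest n/ν is C3H7OH → limiting reagent.
theoretical n(H2O) = (8/2) × 112.1 = 448.4 mol → 8080 g
% yield = 4160 / 8080 × 100 = 51.49 %

51.5 %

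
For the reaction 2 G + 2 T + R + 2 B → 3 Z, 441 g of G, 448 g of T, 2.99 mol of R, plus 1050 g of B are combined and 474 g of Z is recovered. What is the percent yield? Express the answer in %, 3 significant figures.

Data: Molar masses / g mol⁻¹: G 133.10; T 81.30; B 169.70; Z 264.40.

36.1 %

n(G) = 441.0 / 133.10 = 3.313 mol
n(T) = 448.0 / 81.30 = 5.510 mol
n(R) = 2.990 mol
n(B) = 1050 / 169.70 = 6.187 mol
n/ν for G = 3.313/2 = 1.657
n/ν for T = 5.510/2 = 2.755
n/ν for R = 2.990/1 = 2.990
n/ν for B = 6.187/2 = 3.094
Smallest n/ν is G → limiting reagent.
theoretical n(Z) = (3/2) × 3.313 = 4.970 mol → 1314 g
% yield = 474 / 1314 × 100 = 36.07 %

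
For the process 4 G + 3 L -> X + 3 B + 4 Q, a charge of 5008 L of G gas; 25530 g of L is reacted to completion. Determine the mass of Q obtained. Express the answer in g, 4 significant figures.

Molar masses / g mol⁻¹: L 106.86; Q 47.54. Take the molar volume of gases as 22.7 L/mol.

10490 g

n(G) = 5008 / 22.7 = 220.6 mol
n(L) = 25530 / 106.86 = 238.9 mol
n/ν for G = 220.6/4 = 55.15
n/ν for L = 238.9/3 = 79.63
Smallest n/ν is G → limiting reagent.
n(Q) = (4/4) × 220.6 = 220.6 mol
mass = 220.6 × 47.54 = 10490 g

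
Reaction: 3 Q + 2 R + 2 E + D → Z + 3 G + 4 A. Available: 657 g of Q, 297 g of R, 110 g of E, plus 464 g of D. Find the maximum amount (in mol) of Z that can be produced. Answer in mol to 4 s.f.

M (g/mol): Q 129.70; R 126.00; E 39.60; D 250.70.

n(Q) = 657.0 / 129.70 = 5.066 mol
n(R) = 297.0 / 126.00 = 2.357 mol
n(E) = 110.0 / 39.60 = 2.778 mol
n(D) = 464.0 / 250.70 = 1.851 mol
n/ν for Q = 5.066/3 = 1.689
n/ν for R = 2.357/2 = 1.179
n/ν for E = 2.778/2 = 1.389
n/ν for D = 1.851/1 = 1.851
Smallest n/ν is R → limiting reagent.
n(Z) = (1/2) × 2.357 = 1.179 mol

1.179 mol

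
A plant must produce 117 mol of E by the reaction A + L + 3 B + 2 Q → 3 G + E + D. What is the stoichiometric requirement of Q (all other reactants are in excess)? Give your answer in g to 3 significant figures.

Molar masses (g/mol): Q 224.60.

n(E) = 117.0 mol
n(Q) = (2/1) × 117.0 = 234.0 mol
mass = 234.0 × 224.60 = 52560 g

52600 g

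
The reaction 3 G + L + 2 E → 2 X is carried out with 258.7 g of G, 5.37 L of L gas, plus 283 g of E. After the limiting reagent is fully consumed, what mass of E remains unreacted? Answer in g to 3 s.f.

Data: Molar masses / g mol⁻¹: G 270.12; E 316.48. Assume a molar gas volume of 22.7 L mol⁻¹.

133 g

n(G) = 258.7 / 270.12 = 0.9577 mol
n(L) = 5.370 / 22.7 = 0.2366 mol
n(E) = 283.0 / 316.48 = 0.8942 mol
n/ν for G = 0.9577/3 = 0.3192
n/ν for L = 0.2366/1 = 0.2366
n/ν for E = 0.8942/2 = 0.4471
Smallest n/ν is L → limiting reagent.
E consumed = (2/1) × 0.2366 = 0.4732 mol
E remaining = 0.8942 − 0.4732 = 0.4210 mol
mass = 0.4210 × 316.48 = 133.2 g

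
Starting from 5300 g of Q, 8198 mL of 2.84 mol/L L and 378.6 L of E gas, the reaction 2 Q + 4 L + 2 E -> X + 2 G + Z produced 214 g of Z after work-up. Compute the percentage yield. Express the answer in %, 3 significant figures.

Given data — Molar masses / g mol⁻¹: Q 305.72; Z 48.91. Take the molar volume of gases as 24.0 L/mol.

n(Q) = 5300 / 305.72 = 17.34 mol
n(L) = 2.84 × 8198/1000 = 23.28 mol
n(E) = 378.6 / 24.0 = 15.78 mol
n/ν for Q = 17.34/2 = 8.670
n/ν for L = 23.28/4 = 5.820
n/ν for E = 15.78/2 = 7.890
Smallest n/ν is L → limiting reagent.
theoretical n(Z) = (1/4) × 23.28 = 5.820 mol → 284.7 g
% yield = 214 / 284.7 × 100 = 75.17 %

75.2 %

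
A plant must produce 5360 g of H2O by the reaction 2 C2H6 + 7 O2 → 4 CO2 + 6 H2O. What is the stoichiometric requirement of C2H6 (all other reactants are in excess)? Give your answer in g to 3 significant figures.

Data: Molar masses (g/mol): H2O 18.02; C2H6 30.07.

2980 g

n(H2O) = 5360 / 18.02 = 297.4 mol
n(C2H6) = (2/6) × 297.4 = 99.13 mol
mass = 99.13 × 30.07 = 2981 g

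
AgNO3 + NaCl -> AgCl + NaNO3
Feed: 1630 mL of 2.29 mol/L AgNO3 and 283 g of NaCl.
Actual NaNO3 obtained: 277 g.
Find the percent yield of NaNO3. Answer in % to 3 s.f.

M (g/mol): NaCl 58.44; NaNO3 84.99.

n(AgNO3) = 2.29 × 1630/1000 = 3.733 mol
n(NaCl) = 283.0 / 58.44 = 4.843 mol
n/ν → AgNO3: 3.733, NaCl: 4.843; AgNO3 is limiting.
theoretical n(NaNO3) = (1/1) × 3.733 = 3.733 mol → 317.3 g
% yield = 277 / 317.3 × 100 = 87.30 %

87.3 %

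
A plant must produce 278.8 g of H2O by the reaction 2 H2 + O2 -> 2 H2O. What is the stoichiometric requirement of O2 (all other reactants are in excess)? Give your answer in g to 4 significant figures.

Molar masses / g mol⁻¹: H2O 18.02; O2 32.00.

n(H2O) = 278.8 / 18.02 = 15.47 mol
n(O2) = (1/2) × 15.47 = 7.735 mol
mass = 7.735 × 32.00 = 247.5 g

247.5 g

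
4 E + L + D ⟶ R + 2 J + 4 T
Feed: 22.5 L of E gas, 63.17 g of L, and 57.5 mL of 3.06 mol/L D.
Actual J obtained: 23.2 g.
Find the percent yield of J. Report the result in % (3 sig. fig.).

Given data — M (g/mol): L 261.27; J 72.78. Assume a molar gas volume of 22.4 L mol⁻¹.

90.6 %

n(E) = 22.50 / 22.4 = 1.004 mol
n(L) = 63.17 / 261.27 = 0.2418 mol
n(D) = 3.06 × 57.50/1000 = 0.1760 mol
n/ν for E = 1.004/4 = 0.2510
n/ν for L = 0.2418/1 = 0.2418
n/ν for D = 0.1760/1 = 0.1760
Smallest n/ν is D → limiting reagent.
theoretical n(J) = (2/1) × 0.1760 = 0.3520 mol → 25.62 g
% yield = 23.2 / 25.62 × 100 = 90.55 %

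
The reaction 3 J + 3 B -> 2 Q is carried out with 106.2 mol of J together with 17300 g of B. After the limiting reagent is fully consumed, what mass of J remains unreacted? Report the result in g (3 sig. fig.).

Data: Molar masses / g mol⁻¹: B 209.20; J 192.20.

n(J) = 106.2 mol
n(B) = 17300 / 209.20 = 82.70 mol
n/ν for J = 106.2/3 = 35.40
n/ν for B = 82.70/3 = 27.57
Smallest n/ν is B → limiting reagent.
J consumed = (3/3) × 82.70 = 82.70 mol
J remaining = 106.2 − 82.70 = 23.50 mol
mass = 23.50 × 192.20 = 4517 g

4520 g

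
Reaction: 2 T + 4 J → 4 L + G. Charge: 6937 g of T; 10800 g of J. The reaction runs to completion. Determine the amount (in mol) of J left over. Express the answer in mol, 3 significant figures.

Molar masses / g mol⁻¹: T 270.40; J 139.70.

n(T) = 6937 / 270.40 = 25.65 mol
n(J) = 10800 / 139.70 = 77.31 mol
n/ν for T = 25.65/2 = 12.83
n/ν for J = 77.31/4 = 19.33
Smallest n/ν is T → limiting reagent.
J consumed = (4/2) × 25.65 = 51.30 mol
J remaining = 77.31 − 51.30 = 26.01 mol

26.0 mol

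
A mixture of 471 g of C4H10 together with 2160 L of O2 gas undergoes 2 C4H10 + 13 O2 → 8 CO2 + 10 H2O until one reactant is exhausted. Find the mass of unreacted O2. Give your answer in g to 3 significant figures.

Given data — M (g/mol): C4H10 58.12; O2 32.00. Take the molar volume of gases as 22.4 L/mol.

n(C4H10) = 471.0 / 58.12 = 8.104 mol
n(O2) = 2160 / 22.4 = 96.43 mol
n/ν → C4H10: 4.052, O2: 7.418; C4H10 is limiting.
O2 consumed = (13/2) × 8.104 = 52.68 mol
O2 remaining = 96.43 − 52.68 = 43.75 mol
mass = 43.75 × 32.00 = 1400 g

1400 g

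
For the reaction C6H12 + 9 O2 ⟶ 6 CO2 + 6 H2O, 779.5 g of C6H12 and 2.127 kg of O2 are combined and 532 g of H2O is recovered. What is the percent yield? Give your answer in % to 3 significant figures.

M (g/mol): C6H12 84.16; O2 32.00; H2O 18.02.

n(C6H12) = 779.5 / 84.16 = 9.262 mol
n(O2) = 2.127×1000 / 32.00 = 66.47 mol
n/ν for C6H12 = 9.262/1 = 9.262
n/ν for O2 = 66.47/9 = 7.386
Smallest n/ν is O2 → limiting reagent.
theoretical n(H2O) = (6/9) × 66.47 = 44.31 mol → 798.5 g
% yield = 532 / 798.5 × 100 = 66.62 %

66.6 %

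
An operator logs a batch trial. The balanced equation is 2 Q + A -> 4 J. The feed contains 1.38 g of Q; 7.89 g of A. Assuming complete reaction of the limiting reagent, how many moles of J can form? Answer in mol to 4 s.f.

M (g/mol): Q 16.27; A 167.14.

0.1696 mol

n(Q) = 1.380 / 16.27 = 0.08482 mol
n(A) = 7.890 / 167.14 = 0.04721 mol
n/ν for Q = 0.08482/2 = 0.04241
n/ν for A = 0.04721/1 = 0.04721
Smallest n/ν is Q → limiting reagent.
n(J) = (4/2) × 0.08482 = 0.1696 mol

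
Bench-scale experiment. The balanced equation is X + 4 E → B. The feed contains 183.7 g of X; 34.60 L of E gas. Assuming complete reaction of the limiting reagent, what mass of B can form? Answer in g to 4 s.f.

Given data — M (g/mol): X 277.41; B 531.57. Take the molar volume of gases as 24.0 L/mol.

191.6 g

n(X) = 183.7 / 277.41 = 0.6622 mol
n(E) = 34.60 / 24.0 = 1.442 mol
n/ν → X: 0.6622, E: 0.3605; E is limiting.
n(B) = (1/4) × 1.442 = 0.3605 mol
mass = 0.3605 × 531.57 = 191.6 g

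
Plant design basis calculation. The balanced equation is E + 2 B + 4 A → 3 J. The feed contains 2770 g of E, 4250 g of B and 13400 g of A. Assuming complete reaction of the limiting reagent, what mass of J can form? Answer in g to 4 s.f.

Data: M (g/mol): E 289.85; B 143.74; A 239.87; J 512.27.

n(E) = 2770 / 289.85 = 9.557 mol
n(B) = 4250 / 143.74 = 29.57 mol
n(A) = 13400 / 239.87 = 55.86 mol
n/ν for E = 9.557/1 = 9.557
n/ν for B = 29.57/2 = 14.79
n/ν for A = 55.86/4 = 13.97
Smallest n/ν is E → limiting reagent.
n(J) = (3/1) × 9.557 = 28.67 mol
mass = 28.67 × 512.27 = 14690 g

14690 g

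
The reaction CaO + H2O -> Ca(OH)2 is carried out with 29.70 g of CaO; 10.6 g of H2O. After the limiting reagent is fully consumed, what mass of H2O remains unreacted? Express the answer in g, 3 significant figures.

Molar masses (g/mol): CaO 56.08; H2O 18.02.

n(CaO) = 29.70 / 56.08 = 0.5296 mol
n(H2O) = 10.60 / 18.02 = 0.5882 mol
n/ν for CaO = 0.5296/1 = 0.5296
n/ν for H2O = 0.5882/1 = 0.5882
Smallest n/ν is CaO → limiting reagent.
H2O consumed = (1/1) × 0.5296 = 0.5296 mol
H2O remaining = 0.5882 − 0.5296 = 0.05860 mol
mass = 0.05860 × 18.02 = 1.056 g

1.06 g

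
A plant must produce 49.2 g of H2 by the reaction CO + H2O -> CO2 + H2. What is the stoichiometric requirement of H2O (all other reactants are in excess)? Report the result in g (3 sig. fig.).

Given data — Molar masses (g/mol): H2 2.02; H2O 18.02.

439 g

n(H2) = 49.2 / 2.02 = 24.36 mol
n(H2O) = (1/1) × 24.36 = 24.36 mol
mass = 24.36 × 18.02 = 439.0 g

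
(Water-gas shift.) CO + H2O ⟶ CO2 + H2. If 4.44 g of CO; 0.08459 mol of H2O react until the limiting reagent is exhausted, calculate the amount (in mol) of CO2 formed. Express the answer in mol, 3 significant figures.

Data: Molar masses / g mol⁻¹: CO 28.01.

n(CO) = 4.440 / 28.01 = 0.1585 mol
n(H2O) = 0.08459 mol
n/ν for CO = 0.1585/1 = 0.1585
n/ν for H2O = 0.08459/1 = 0.08459
Smallest n/ν is H2O → limiting reagent.
n(CO2) = (1/1) × 0.08459 = 0.08459 mol

0.0846 mol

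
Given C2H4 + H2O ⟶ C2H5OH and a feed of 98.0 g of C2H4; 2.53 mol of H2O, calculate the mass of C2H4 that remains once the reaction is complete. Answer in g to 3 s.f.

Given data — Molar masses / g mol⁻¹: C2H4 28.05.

27.0 g

n(C2H4) = 98.00 / 28.05 = 3.494 mol
n(H2O) = 2.530 mol
n/ν for C2H4 = 3.494/1 = 3.494
n/ν for H2O = 2.530/1 = 2.530
Smallest n/ν is H2O → limiting reagent.
C2H4 consumed = (1/1) × 2.530 = 2.530 mol
C2H4 remaining = 3.494 − 2.530 = 0.9640 mol
mass = 0.9640 × 28.05 = 27.04 g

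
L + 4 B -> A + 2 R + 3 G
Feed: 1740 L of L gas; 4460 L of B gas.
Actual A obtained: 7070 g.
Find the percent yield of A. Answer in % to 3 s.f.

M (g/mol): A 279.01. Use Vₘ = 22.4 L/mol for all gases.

50.9 %

n(L) = 1740 / 22.4 = 77.68 mol
n(B) = 4460 / 22.4 = 199.1 mol
n/ν for L = 77.68/1 = 77.68
n/ν for B = 199.1/4 = 49.78
Smallest n/ν is B → limiting reagent.
theoretical n(A) = (1/4) × 199.1 = 49.78 mol → 13890 g
% yield = 7070 / 13890 × 100 = 50.90 %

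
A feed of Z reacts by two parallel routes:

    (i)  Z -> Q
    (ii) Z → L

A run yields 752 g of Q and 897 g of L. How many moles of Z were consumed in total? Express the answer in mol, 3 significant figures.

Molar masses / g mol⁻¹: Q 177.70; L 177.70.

9.28 mol

n(Q) = 752 / 177.70 = 4.232 mol
n(L) = 897 / 177.70 = 5.048 mol
n(Z) via (i) = (1/1)×4.232 = 4.232 mol
n(Z) via (ii) = (1/1)×5.048 = 5.048 mol
total n(Z) = 4.232 + 5.048 = 9.280 mol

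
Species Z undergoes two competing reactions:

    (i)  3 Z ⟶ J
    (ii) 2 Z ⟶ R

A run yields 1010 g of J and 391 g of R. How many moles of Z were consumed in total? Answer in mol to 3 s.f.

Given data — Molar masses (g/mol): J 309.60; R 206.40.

13.6 mol

n(J) = 1010 / 309.60 = 3.262 mol
n(R) = 391 / 206.40 = 1.894 mol
n(Z) via (i) = (3/1)×3.262 = 9.786 mol
n(Z) via (ii) = (2/1)×1.894 = 3.788 mol
total n(Z) = 9.786 + 3.788 = 13.57 mol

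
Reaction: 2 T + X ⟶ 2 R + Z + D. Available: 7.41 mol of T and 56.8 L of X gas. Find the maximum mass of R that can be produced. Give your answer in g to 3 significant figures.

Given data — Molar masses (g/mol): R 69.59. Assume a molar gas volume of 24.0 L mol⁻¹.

n(T) = 7.410 mol
n(X) = 56.80 / 24.0 = 2.367 mol
n/ν for T = 7.410/2 = 3.705
n/ν for X = 2.367/1 = 2.367
Smallest n/ν is X → limiting reagent.
n(R) = (2/1) × 2.367 = 4.734 mol
mass = 4.734 × 69.59 = 329.4 g

329 g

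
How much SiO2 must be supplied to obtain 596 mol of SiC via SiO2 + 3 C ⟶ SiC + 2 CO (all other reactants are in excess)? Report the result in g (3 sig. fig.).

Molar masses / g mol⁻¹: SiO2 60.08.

35800 g

n(SiC) = 596.0 mol
n(SiO2) = (1/1) × 596.0 = 596.0 mol
mass = 596.0 × 60.08 = 35810 g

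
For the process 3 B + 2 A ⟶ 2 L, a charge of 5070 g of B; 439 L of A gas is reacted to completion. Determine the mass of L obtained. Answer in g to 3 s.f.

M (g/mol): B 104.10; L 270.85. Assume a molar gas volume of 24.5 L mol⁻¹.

n(B) = 5070 / 104.10 = 48.70 mol
n(A) = 439.0 / 24.5 = 17.92 mol
n/ν → B: 16.23, A: 8.960; A is limiting.
n(L) = (2/2) × 17.92 = 17.92 mol
mass = 17.92 × 270.85 = 4854 g

4850 g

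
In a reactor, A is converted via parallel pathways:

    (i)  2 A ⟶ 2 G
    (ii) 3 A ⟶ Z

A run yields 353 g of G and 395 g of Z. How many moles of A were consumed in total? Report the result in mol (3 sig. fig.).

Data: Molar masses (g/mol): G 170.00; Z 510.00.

n(G) = 353 / 170.00 = 2.076 mol
n(Z) = 395 / 510.00 = 0.7745 mol
n(A) via (i) = (2/2)×2.076 = 2.076 mol
n(A) via (ii) = (3/1)×0.7745 = 2.324 mol
total n(A) = 2.076 + 2.324 = 4.400 mol

4.40 mol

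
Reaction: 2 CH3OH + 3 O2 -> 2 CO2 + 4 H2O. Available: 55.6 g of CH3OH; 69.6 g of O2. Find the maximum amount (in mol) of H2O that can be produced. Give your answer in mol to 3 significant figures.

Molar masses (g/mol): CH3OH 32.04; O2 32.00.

2.90 mol

n(CH3OH) = 55.60 / 32.04 = 1.735 mol
n(O2) = 69.60 / 32.00 = 2.175 mol
n/ν for CH3OH = 1.735/2 = 0.8675
n/ν for O2 = 2.175/3 = 0.7250
Smallest n/ν is O2 → limiting reagent.
n(H2O) = (4/3) × 2.175 = 2.900 mol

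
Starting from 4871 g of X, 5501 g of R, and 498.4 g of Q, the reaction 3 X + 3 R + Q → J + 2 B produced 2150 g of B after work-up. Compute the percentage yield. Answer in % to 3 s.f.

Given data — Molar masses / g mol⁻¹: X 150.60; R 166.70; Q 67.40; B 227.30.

n(X) = 4871 / 150.60 = 32.34 mol
n(R) = 5501 / 166.70 = 33.00 mol
n(Q) = 498.4 / 67.40 = 7.395 mol
n/ν → X: 10.78, R: 11.00, Q: 7.395; Q is limiting.
theoretical n(B) = (2/1) × 7.395 = 14.79 mol → 3362 g
% yield = 2150 / 3362 × 100 = 63.95 %

64.0 %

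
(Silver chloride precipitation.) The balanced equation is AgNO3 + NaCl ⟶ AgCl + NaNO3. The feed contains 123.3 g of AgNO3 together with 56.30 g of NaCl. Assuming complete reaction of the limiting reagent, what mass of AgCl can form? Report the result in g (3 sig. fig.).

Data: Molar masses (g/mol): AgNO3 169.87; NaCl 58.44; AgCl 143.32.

n(AgNO3) = 123.3 / 169.87 = 0.7258 mol
n(NaCl) = 56.30 / 58.44 = 0.9634 mol
n/ν for AgNO3 = 0.7258/1 = 0.7258
n/ν for NaCl = 0.9634/1 = 0.9634
Smallest n/ν is AgNO3 → limiting reagent.
n(AgCl) = (1/1) × 0.7258 = 0.7258 mol
mass = 0.7258 × 143.32 = 104.0 g

104 g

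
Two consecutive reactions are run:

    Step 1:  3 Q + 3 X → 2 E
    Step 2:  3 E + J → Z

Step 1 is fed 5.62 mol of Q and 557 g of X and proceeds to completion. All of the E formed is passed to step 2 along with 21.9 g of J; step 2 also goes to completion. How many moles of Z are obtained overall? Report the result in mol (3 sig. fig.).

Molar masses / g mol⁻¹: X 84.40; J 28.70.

Step 1:
n(Q) = 5.620 mol
n(X) = 557.0 / 84.40 = 6.600 mol
n/ν for Q = 5.620/3 = 1.873
n/ν for X = 6.600/3 = 2.200
Smallest n/ν is Q → limiting reagent.
n(E) produced = (2/3) × 5.620 = 3.747 mol
Step 2:
n(E) available = 3.747 mol
n(J) = 21.90 / 28.70 = 0.7631 mol
n/ν for E = 3.747/3 = 1.249
n/ν for J = 0.7631/1 = 0.7631
Smallest n/ν is J → limiting reagent.
n(Z) = (1/1) × 0.7631 = 0.7631 mol

0.763 mol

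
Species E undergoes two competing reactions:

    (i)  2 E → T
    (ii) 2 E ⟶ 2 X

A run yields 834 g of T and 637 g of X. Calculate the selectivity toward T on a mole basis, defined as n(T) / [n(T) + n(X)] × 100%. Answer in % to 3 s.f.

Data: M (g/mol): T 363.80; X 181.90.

39.6 %

n(T) = 834 / 363.80 = 2.292 mol
n(X) = 637 / 181.90 = 3.502 mol
selectivity = 2.292/(2.292+3.502) × 100 = 39.56 %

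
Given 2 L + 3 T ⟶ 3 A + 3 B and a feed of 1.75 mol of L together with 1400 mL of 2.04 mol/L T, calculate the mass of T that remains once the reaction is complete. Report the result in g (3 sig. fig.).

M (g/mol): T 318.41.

73.6 g

n(L) = 1.750 mol
n(T) = 2.04 × 1400/1000 = 2.856 mol
n/ν for L = 1.750/2 = 0.8750
n/ν for T = 2.856/3 = 0.9520
Smallest n/ν is L → limiting reagent.
T consumed = (3/2) × 1.750 = 2.625 mol
T remaining = 2.856 − 2.625 = 0.2310 mol
mass = 0.2310 × 318.41 = 73.55 g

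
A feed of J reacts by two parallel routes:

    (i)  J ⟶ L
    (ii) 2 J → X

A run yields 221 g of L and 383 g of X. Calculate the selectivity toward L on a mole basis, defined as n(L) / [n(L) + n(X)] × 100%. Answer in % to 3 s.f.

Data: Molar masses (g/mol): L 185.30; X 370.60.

n(L) = 221 / 185.30 = 1.193 mol
n(X) = 383 / 370.60 = 1.033 mol
selectivity = 1.193/(1.193+1.033) × 100 = 53.59 %

53.6 %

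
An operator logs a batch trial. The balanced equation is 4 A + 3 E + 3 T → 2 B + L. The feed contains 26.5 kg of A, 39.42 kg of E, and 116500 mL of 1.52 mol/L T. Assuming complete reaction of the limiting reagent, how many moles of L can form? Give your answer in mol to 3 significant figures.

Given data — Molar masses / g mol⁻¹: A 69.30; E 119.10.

59.0 mol

n(A) = 26.50×1000 / 69.30 = 382.4 mol
n(E) = 39.42×1000 / 119.10 = 331.0 mol
n(T) = 1.52 × 116500/1000 = 177.1 mol
n/ν for A = 382.4/4 = 95.60
n/ν for E = 331.0/3 = 110.3
n/ν for T = 177.1/3 = 59.03
Smallest n/ν is T → limiting reagent.
n(L) = (1/3) × 177.1 = 59.03 mol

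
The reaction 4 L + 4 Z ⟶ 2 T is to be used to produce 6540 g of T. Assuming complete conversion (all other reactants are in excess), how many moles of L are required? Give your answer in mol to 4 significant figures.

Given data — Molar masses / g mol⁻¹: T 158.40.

n(T) = 6540 / 158.40 = 41.29 mol
n(L) = (4/2) × 41.29 = 82.58 mol

82.58 mol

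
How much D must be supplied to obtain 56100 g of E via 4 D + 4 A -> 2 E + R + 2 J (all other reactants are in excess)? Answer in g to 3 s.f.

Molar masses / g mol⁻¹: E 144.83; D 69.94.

54200 g

n(E) = 56100 / 144.83 = 387.4 mol
n(D) = (4/2) × 387.4 = 774.8 mol
mass = 774.8 × 69.94 = 54190 g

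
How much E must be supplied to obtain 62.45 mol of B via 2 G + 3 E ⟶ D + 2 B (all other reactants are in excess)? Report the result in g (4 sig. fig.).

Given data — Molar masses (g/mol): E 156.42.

n(B) = 62.45 mol
n(E) = (3/2) × 62.45 = 93.68 mol
mass = 93.68 × 156.42 = 14650 g

14650 g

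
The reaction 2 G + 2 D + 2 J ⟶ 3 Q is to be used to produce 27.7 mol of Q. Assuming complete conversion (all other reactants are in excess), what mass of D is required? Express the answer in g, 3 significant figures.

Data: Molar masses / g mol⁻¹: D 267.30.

4940 g

n(Q) = 27.70 mol
n(D) = (2/3) × 27.70 = 18.47 mol
mass = 18.47 × 267.30 = 4937 g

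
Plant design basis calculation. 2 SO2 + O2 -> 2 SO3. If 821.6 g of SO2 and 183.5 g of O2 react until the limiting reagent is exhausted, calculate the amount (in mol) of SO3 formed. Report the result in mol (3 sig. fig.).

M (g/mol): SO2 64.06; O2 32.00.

11.5 mol

n(SO2) = 821.6 / 64.06 = 12.83 mol
n(O2) = 183.5 / 32.00 = 5.734 mol
n/ν for SO2 = 12.83/2 = 6.415
n/ν for O2 = 5.734/1 = 5.734
Smallest n/ν is O2 → limiting reagent.
n(SO3) = (2/1) × 5.734 = 11.47 mol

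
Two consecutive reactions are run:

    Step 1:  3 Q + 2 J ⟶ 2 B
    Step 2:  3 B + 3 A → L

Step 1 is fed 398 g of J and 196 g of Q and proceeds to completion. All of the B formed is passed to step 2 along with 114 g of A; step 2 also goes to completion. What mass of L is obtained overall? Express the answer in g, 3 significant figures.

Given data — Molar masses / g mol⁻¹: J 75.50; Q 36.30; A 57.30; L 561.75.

373 g

Step 1:
n(J) = 398.0 / 75.50 = 5.272 mol
n(Q) = 196.0 / 36.30 = 5.399 mol
n/ν → J: 2.636, Q: 1.800; Q is limiting.
n(B) produced = (2/3) × 5.399 = 3.599 mol
Step 2:
n(B) available = 3.599 mol
n(A) = 114.0 / 57.30 = 1.990 mol
n/ν → B: 1.200, A: 0.6633; A is limiting.
n(L) = (1/3) × 1.990 = 0.6633 mol
mass = 0.6633 × 561.75 = 372.6 g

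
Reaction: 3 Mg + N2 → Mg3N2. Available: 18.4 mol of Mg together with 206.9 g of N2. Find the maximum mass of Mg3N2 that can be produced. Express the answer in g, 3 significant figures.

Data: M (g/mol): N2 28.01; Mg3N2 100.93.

n(Mg) = 18.40 mol
n(N2) = 206.9 / 28.01 = 7.387 mol
n/ν for Mg = 18.40/3 = 6.133
n/ν for N2 = 7.387/1 = 7.387
Smallest n/ν is Mg → limiting reagent.
n(Mg3N2) = (1/3) × 18.40 = 6.133 mol
mass = 6.133 × 100.93 = 619.0 g

619 g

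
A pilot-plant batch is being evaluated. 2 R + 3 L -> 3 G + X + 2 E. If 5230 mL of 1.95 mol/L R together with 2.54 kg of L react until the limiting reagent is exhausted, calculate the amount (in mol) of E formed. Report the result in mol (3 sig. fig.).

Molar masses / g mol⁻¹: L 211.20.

n(R) = 1.95 × 5230/1000 = 10.20 mol
n(L) = 2.540×1000 / 211.20 = 12.03 mol
n/ν → R: 5.100, L: 4.010; L is limiting.
n(E) = (2/3) × 12.03 = 8.020 mol

8.02 mol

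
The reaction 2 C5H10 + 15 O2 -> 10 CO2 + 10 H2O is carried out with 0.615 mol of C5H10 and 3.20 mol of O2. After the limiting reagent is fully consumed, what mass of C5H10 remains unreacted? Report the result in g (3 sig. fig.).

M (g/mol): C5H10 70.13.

13.2 g

n(C5H10) = 0.6150 mol
n(O2) = 3.200 mol
n/ν for C5H10 = 0.6150/2 = 0.3075
n/ν for O2 = 3.200/15 = 0.2133
Smallest n/ν is O2 → limiting reagent.
C5H10 consumed = (2/15) × 3.200 = 0.4267 mol
C5H10 remaining = 0.6150 − 0.4267 = 0.1883 mol
mass = 0.1883 × 70.13 = 13.21 g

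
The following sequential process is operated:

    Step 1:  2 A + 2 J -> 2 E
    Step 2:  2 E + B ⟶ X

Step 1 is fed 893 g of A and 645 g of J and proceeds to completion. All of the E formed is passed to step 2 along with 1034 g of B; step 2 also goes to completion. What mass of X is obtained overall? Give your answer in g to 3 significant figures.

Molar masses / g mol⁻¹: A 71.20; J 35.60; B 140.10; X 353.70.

Step 1:
n(A) = 893.0 / 71.20 = 12.54 mol
n(J) = 645.0 / 35.60 = 18.12 mol
n/ν for A = 12.54/2 = 6.270
n/ν for J = 18.12/2 = 9.060
Smallest n/ν is A → limiting reagent.
n(E) produced = (2/2) × 12.54 = 12.54 mol
Step 2:
n(E) available = 12.54 mol
n(B) = 1034 / 140.10 = 7.380 mol
n/ν for E = 12.54/2 = 6.270
n/ν for B = 7.380/1 = 7.380
Smallest n/ν is E → limiting reagent.
n(X) = (1/2) × 12.54 = 6.270 mol
mass = 6.270 × 353.70 = 2218 g

2220 g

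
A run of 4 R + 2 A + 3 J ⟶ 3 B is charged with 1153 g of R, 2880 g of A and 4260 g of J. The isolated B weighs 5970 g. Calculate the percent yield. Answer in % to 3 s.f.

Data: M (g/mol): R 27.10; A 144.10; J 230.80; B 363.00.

89.1 %

n(R) = 1153 / 27.10 = 42.55 mol
n(A) = 2880 / 144.10 = 19.99 mol
n(J) = 4260 / 230.80 = 18.46 mol
n/ν for R = 42.55/4 = 10.64
n/ν for A = 19.99/2 = 9.995
n/ν for J = 18.46/3 = 6.153
Smallest n/ν is J → limiting reagent.
theoretical n(B) = (3/3) × 18.46 = 18.46 mol → 6701 g
% yield = 5970 / 6701 × 100 = 89.09 %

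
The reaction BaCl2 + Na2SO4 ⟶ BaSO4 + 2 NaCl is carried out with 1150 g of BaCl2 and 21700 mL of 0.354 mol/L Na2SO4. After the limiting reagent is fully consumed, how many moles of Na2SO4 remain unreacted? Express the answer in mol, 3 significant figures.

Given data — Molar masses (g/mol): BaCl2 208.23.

2.16 mol

n(BaCl2) = 1150 / 208.23 = 5.523 mol
n(Na2SO4) = 0.354 × 21700/1000 = 7.682 mol
n/ν → BaCl2: 5.523, Na2SO4: 7.682; BaCl2 is limiting.
Na2SO4 consumed = (1/1) × 5.523 = 5.523 mol
Na2SO4 remaining = 7.682 − 5.523 = 2.159 mol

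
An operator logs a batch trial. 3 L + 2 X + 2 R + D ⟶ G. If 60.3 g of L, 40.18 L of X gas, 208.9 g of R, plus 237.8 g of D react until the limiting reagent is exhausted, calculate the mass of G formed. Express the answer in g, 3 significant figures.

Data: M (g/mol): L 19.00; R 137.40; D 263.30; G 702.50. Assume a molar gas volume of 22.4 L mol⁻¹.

n(L) = 60.30 / 19.00 = 3.174 mol
n(X) = 40.18 / 22.4 = 1.794 mol
n(R) = 208.9 / 137.40 = 1.520 mol
n(D) = 237.8 / 263.30 = 0.9032 mol
n/ν for L = 3.174/3 = 1.058
n/ν for X = 1.794/2 = 0.8970
n/ν for R = 1.520/2 = 0.7600
n/ν for D = 0.9032/1 = 0.9032
Smallest n/ν is R → limiting reagent.
n(G) = (1/2) × 1.520 = 0.7600 mol
mass = 0.7600 × 702.50 = 533.9 g

534 g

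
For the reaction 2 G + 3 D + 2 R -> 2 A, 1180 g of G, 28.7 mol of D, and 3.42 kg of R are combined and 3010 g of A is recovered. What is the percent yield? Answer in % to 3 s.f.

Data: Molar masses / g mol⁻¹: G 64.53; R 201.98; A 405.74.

n(G) = 1180 / 64.53 = 18.29 mol
n(D) = 28.70 mol
n(R) = 3.420×1000 / 201.98 = 16.93 mol
n/ν for G = 18.29/2 = 9.145
n/ν for D = 28.70/3 = 9.567
n/ν for R = 16.93/2 = 8.465
Smallest n/ν is R → limiting reagent.
theoretical n(A) = (2/2) × 16.93 = 16.93 mol → 6869 g
% yield = 3010 / 6869 × 100 = 43.82 %

43.8 %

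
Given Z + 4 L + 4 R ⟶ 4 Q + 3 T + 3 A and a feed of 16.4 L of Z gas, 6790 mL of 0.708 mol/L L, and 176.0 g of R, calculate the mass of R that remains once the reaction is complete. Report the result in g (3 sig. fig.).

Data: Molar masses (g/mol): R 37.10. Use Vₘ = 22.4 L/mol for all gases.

67.4 g

n(Z) = 16.40 / 22.4 = 0.7321 mol
n(L) = 0.708 × 6790/1000 = 4.807 mol
n(R) = 176.0 / 37.10 = 4.744 mol
n/ν for Z = 0.7321/1 = 0.7321
n/ν for L = 4.807/4 = 1.202
n/ν for R = 4.744/4 = 1.186
Smallest n/ν is Z → limiting reagent.
R consumed = (4/1) × 0.7321 = 2.928 mol
R remaining = 4.744 − 2.928 = 1.816 mol
mass = 1.816 × 37.10 = 67.37 g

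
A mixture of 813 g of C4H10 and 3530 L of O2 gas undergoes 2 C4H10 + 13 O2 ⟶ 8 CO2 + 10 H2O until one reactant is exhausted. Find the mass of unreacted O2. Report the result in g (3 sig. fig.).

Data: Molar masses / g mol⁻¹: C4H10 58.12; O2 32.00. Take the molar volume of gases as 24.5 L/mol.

n(C4H10) = 813.0 / 58.12 = 13.99 mol
n(O2) = 3530 / 24.5 = 144.1 mol
n/ν for C4H10 = 13.99/2 = 6.995
n/ν for O2 = 144.1/13 = 11.08
Smallest n/ν is C4H10 → limiting reagent.
O2 consumed = (13/2) × 13.99 = 90.94 mol
O2 remaining = 144.1 − 90.94 = 53.16 mol
mass = 53.16 × 32.00 = 1701 g

1700 g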